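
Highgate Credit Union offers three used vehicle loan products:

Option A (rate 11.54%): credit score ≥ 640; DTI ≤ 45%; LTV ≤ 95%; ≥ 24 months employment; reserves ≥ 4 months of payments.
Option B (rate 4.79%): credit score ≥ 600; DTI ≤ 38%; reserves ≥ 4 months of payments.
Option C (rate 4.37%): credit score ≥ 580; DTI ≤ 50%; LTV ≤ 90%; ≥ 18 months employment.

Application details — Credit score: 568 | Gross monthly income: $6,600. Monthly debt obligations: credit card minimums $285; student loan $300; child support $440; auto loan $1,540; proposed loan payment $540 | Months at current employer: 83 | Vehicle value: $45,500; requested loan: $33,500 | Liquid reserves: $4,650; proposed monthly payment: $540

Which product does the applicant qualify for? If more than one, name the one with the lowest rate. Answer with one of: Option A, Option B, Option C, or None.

Total debts = (285 + 300 + 440 + 1,540 + 540) = 3,105; DTI = 3,105/6,600 = 47%.
LTV = 33,500/45,500 = 73.6%.
Reserves = 4,650/540 = 8.6 months.
Option A: score 568 < 640; DTI 47% > 45%; LTV 73.6% ≤ 95%; employment 83 ≥ 24 mo; reserves 8.6 ≥ 4 mo → does not qualify.
Option B: score 568 < 600; DTI 47% > 38%; reserves 8.6 ≥ 4 mo → does not qualify.
Option C: score 568 < 580; DTI 47% ≤ 50%; LTV 73.6% ≤ 90%; employment 83 ≥ 18 mo → does not qualify.

None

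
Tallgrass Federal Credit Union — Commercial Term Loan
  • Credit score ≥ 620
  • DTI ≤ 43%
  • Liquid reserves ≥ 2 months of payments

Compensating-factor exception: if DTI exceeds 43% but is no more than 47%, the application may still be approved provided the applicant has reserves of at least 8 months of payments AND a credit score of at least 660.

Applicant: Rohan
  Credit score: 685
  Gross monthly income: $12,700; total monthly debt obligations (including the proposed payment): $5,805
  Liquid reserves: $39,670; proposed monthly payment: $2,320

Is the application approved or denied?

Approved

Credit score 685 ≥ 620 (meets base)
DTI: 5,805 ÷ 12,700 = 45.7%, over the 43% base limit.
Reserves: 39,670 ÷ 2,320 = 17.1 months (meets 2-month minimum)
DTI 45.7% is within the 43%–47% exception band; checking compensating factors.
Override check — reserves: 17.1 mo (ok); score: 685 (ok).
Both override conditions satisfied; DTI exception granted.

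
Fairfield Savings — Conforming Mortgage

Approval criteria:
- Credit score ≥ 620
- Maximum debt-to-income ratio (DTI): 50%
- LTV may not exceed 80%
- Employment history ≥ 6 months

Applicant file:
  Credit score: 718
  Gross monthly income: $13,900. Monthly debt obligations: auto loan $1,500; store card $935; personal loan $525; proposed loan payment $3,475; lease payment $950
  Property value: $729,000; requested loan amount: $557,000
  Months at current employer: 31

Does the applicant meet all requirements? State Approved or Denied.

Denied

Credit score 718 ≥ 620 (meets)
Total monthly debts = (1,500 + 935 + 525 + 3,475 + 950) = 7,385. Debt-to-income = 7,385/13,900 = 53.1% — over 50% limit
LTV: 557,000 ÷ 729,000 = 76.4%, within 80% cap
Employment 31 ≥ 6 months
Fails on DTI.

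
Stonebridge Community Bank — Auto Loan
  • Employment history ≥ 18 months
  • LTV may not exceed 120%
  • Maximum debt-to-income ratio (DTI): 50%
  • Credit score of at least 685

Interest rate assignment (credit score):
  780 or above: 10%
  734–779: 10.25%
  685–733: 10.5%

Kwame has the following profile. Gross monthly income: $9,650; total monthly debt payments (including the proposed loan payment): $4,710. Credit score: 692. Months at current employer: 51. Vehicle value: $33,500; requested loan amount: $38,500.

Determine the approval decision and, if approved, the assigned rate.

Approved at 10.5%

Credit score 692 ≥ 685 (meets minimum)
DTI = 4,710/9,650 = 48.8% ≤ 50%
Loan-to-value = 38,500/33,500 = 114.9% — pass (120% max)
Employment 51 ≥ 18 months
All requirements met. Score 692 falls in the 685–733 tier → 10.5%.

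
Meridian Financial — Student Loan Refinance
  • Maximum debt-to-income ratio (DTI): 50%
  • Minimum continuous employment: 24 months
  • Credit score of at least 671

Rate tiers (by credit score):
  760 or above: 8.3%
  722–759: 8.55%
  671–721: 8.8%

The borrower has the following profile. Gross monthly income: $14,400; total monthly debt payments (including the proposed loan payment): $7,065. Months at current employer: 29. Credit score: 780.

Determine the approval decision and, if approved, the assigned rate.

Credit score 780 ≥ 671 (meets minimum)
DTI: 7,065 ÷ 14,400 = 49.1%, within the 50% cap
Employment 29 ≥ 24 months
All requirements met. Score 780 falls in the 760 or above tier → 8.3%.

Approved at 8.3%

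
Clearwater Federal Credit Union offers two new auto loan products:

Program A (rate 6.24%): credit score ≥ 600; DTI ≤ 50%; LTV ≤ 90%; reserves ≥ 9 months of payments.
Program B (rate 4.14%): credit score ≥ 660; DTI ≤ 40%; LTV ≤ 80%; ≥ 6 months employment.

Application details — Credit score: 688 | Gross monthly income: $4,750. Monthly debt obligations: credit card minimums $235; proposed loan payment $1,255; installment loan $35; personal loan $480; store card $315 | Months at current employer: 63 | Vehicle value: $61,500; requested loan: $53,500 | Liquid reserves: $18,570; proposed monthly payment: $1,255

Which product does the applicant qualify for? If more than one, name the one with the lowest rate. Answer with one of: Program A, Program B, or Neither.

Program A

Total debts = (235 + 1,255 + 35 + 480 + 315) = 2,320; DTI = 2,320/4,750 = 48.8%.
LTV = 53,500/61,500 = 87%.
Reserves = 18,570/1,255 = 14.8 months.
Program A: score 688 ≥ 600; DTI 48.8% ≤ 50%; LTV 87% ≤ 90%; reserves 14.8 ≥ 9 mo → qualifies.
Program B: score 688 ≥ 660; DTI 48.8% > 40%; LTV 87% > 80%; employment 63 ≥ 6 mo → does not qualify.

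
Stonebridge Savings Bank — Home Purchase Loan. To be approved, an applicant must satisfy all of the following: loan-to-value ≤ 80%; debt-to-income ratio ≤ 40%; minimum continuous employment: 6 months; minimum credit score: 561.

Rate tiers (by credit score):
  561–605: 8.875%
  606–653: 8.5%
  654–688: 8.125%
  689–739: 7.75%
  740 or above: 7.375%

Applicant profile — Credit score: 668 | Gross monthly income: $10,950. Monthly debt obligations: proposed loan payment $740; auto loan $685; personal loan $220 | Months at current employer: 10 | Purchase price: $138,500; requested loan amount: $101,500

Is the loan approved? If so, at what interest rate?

Credit score 668 ≥ 561 (meets minimum)
LTV: 101,500 ÷ 138,500 = 73.3%, within 80% cap
Total monthly debts = (740 + 685 + 220) = 1,645. DTI = 1,645/10,950 = 15% ≤ 40%
Employment 10 ≥ 6 months
All requirements met. Score 668 falls in the 654–688 tier → 8.125%.

Approved at 8.125%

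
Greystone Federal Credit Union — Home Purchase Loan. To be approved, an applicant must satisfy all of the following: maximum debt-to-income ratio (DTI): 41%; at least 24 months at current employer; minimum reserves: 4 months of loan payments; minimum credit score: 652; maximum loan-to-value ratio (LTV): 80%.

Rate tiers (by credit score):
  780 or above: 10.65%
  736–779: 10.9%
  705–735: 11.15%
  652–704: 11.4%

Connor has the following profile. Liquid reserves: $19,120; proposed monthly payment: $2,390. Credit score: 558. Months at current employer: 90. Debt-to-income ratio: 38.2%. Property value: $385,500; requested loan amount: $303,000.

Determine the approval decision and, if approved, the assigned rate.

Credit score 558 < 652 (below minimum)
DTI 38.2% ≤ 41%
Employment 90 ≥ 24 months
Reserves: 19,120 ÷ 2,390 = 8.0 months (meets 4-month minimum)
LTV: 303,000 ÷ 385,500 = 78.6%, within 80% cap
Not all requirements met → denied.

Denied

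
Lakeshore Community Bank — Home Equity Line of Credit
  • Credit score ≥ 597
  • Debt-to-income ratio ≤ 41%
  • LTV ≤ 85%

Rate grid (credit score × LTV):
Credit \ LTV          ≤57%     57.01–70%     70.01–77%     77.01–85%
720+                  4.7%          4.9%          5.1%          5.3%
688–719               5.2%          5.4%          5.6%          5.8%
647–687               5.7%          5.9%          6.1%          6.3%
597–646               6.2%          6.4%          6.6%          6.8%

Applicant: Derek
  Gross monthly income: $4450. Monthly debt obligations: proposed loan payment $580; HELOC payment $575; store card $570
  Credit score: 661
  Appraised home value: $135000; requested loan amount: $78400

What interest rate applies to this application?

5.9%

Credit score 661 ≥ 597; Total monthly debts = (580 + 575 + 570) = 1,725. Debt-to-income = 1,725/4,450 = 38.8% — meets 41% limit
LTV: 78,400 ÷ 135,000 = 58.1%, within 85% cap
Credit 661 → row 647–687; LTV 58.1% → column 57.01–70%. Grid cell → 5.9%.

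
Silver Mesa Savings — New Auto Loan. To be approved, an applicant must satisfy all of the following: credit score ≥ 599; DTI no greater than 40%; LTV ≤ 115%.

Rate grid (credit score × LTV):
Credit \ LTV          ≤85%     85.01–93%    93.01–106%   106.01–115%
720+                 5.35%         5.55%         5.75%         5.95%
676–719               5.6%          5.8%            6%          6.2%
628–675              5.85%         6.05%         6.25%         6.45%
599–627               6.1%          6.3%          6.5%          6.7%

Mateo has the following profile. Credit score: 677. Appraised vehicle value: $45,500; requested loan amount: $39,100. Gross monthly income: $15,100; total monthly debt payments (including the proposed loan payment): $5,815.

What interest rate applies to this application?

Credit score 677 ≥ 599; Debt-to-income = 5,815/15,100 = 38.5% — meets 40% limit
LTV = 39,100/45,500 = 85.9% ≤ 115%
Row: 677 falls in 676–719. Column: 85.9% falls in 85.01–93%. Rate = 5.8%.

5.8%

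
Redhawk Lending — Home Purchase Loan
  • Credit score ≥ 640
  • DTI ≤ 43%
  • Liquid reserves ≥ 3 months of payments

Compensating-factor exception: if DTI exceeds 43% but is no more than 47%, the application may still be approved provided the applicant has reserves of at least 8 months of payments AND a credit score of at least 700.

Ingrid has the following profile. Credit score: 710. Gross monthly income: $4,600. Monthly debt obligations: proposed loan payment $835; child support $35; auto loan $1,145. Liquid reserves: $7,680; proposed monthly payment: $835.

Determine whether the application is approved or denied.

Approved

Credit score 710 ≥ 640 (meets base)
Total debts = (835 + 35 + 1,145) = 2,015. DTI = 2,015/4,600 = 43.8% > 43% — standard DTI limit exceeded.
Reserves: 7,680 ÷ 835 = 9.2 months (meets 3-month minimum)
43.8% falls in the override range (43%–47%), so the compensating-factor test applies.
Override check — reserves: 9.2 mo (ok); score: 710 (ok).
Both override conditions satisfied; DTI exception granted.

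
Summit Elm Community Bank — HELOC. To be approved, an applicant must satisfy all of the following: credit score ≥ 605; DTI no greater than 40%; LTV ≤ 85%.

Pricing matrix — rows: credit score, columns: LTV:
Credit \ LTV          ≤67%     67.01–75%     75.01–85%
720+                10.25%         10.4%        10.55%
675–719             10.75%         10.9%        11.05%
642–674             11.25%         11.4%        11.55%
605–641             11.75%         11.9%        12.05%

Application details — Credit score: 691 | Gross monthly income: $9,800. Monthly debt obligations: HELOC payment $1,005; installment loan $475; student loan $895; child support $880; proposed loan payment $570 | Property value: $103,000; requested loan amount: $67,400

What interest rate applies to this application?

10.75%

Credit score 691 ≥ 605; Total monthly debts = (1,005 + 475 + 895 + 880 + 570) = 3,825. Debt-to-income = 3,825/9,800 = 39% — meets 40% limit
LTV: 67,400 ÷ 103,000 = 65.4%, within 85% cap
Score 691 is in the 675–719 band; LTV 65.4% is in the ≤67% band → 10.75%.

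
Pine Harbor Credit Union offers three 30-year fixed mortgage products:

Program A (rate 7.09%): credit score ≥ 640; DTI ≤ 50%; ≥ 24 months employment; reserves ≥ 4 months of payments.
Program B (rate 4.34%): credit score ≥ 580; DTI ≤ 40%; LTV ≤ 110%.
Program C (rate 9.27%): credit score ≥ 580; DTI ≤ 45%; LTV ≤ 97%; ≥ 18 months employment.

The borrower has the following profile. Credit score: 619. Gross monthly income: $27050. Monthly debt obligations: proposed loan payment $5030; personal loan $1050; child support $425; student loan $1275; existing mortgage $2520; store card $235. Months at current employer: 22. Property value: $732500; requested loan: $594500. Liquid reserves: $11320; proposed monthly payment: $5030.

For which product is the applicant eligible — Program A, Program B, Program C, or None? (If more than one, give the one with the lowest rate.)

Total debts = (5,030 + 1,050 + 425 + 1,275 + 2,520 + 235) = 10,535; DTI = 10,535/27,050 = 38.9%.
LTV = 594,500/732,500 = 81.2%.
Reserves = 11,320/5,030 = 2.3 months.
Program A: score 619 < 640; DTI 38.9% ≤ 50%; employment 22 < 24 mo; reserves 2.3 < 4 mo → does not qualify.
Program B: score 619 ≥ 580; DTI 38.9% ≤ 40%; LTV 81.2% ≤ 110% → qualifies.
Program C: score 619 ≥ 580; DTI 38.9% ≤ 45%; LTV 81.2% ≤ 97%; employment 22 ≥ 18 mo → qualifies.
Qualifying: Program B, Program C. Lowest rate is 4.34% → Program B.

Program B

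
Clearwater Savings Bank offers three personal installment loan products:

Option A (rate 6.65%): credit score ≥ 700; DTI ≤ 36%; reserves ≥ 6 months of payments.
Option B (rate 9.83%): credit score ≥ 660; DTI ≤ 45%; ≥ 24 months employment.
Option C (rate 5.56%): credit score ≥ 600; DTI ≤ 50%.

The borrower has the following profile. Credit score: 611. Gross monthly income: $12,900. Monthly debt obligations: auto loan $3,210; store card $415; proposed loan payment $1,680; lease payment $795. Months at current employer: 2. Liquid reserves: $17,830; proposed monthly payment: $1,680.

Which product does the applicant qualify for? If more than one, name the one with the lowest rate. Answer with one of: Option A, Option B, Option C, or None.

Total debts = (3,210 + 415 + 1,680 + 795) = 6,100; DTI = 6,100/12,900 = 47.3%.
Reserves = 17,830/1,680 = 10.6 months.
Option A: score 611 < 700; DTI 47.3% > 36%; reserves 10.6 ≥ 6 mo → does not qualify.
Option B: score 611 < 660; DTI 47.3% > 45%; employment 2 < 24 mo → does not qualify.
Option C: score 611 ≥ 600; DTI 47.3% ≤ 50% → qualifies.

Option C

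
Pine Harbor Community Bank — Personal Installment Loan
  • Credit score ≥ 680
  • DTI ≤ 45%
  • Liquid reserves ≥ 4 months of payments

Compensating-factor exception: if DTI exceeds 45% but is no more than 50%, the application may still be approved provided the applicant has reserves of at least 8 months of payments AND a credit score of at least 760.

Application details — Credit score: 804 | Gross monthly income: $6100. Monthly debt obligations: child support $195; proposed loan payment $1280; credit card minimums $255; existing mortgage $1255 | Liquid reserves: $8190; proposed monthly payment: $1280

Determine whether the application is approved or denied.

Denied

Credit score 804 ≥ 680 (meets base)
Total debts = (195 + 1,280 + 255 + 1,255) = 2,985. DTI: 2,985 ÷ 6,100 = 48.9%, over the 45% base limit.
Liquid reserves cover 8,190/1,280 = 6.4 months — ≥ 4 required
DTI 48.9% is within the 45%–50% exception band; checking compensating factors.
Override check — reserves: 6.4 mo (short of 8); score: 804 (ok).
Override conditions not both satisfied; exception does not apply.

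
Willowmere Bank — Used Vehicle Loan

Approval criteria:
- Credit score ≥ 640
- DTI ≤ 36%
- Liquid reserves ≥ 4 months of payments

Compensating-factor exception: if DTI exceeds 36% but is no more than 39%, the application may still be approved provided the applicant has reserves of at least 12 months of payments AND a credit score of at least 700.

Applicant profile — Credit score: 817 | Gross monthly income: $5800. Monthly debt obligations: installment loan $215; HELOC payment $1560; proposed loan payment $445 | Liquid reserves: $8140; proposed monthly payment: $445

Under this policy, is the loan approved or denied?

Approved

Credit score 817 ≥ 640 (meets base)
Total debts = (215 + 1,560 + 445) = 2,220. DTI: 2,220 ÷ 5,800 = 38.3%, over the 36% base limit.
Reserves: 8,140 ÷ 445 = 18.3 months (meets 4-month minimum)
DTI 38.3% is within the 36%–39% exception band; checking compensating factors.
Override check — reserves: 18.3 mo (ok); score: 817 (ok).
Both override conditions satisfied; DTI exception granted.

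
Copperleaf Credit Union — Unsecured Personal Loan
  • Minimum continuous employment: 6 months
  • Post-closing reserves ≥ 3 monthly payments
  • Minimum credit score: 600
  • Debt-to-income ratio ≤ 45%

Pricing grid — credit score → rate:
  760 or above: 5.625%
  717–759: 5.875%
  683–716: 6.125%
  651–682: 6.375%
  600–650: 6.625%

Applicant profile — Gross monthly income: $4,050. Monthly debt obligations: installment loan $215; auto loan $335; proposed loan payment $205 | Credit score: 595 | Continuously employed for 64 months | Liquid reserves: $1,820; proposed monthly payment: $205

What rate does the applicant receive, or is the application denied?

Credit score 595 < 600 (below minimum)
Reserves: 1,820 ÷ 205 = 8.9 months (meets 3-month minimum)
Total monthly debts = (215 + 335 + 205) = 755. DTI: 755 ÷ 4,050 = 18.6%, within the 45% cap
Employment 64 ≥ 6 months
Not all requirements met → denied.

Denied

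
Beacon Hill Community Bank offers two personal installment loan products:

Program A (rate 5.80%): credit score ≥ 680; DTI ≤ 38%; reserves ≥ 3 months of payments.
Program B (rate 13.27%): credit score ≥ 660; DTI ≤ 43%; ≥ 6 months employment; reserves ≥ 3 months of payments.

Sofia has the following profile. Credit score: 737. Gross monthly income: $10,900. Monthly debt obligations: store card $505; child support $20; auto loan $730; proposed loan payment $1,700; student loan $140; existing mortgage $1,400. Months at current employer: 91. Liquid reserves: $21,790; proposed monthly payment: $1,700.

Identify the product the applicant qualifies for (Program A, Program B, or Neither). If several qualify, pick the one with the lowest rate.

Program B

Total debts = (505 + 20 + 730 + 1,700 + 140 + 1,400) = 4,495; DTI = 4,495/10,900 = 41.2%.
Reserves = 21,790/1,700 = 12.8 months.
Program A: score 737 ≥ 680; DTI 41.2% > 38%; reserves 12.8 ≥ 3 mo → does not qualify.
Program B: score 737 ≥ 660; DTI 41.2% ≤ 43%; employment 91 ≥ 6 mo; reserves 12.8 ≥ 3 mo → qualifies.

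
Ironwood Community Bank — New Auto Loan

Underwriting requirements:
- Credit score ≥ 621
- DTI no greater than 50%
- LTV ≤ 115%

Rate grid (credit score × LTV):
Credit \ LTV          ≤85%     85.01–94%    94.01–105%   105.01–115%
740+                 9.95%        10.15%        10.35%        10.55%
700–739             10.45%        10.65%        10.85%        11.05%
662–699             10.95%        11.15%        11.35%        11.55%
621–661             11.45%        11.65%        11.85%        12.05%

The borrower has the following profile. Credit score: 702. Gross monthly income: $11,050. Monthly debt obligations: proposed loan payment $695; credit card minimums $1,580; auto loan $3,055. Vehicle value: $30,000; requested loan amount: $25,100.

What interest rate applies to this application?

10.45%

Credit score 702 ≥ 621; Total monthly debts = (695 + 1,580 + 3,055) = 5,330. Debt-to-income = 5,330/11,050 = 48.2% — meets 50% limit
LTV: 25,100 ÷ 30,000 = 83.7%, within 115% cap
Row: 702 falls in 700–739. Column: 83.7% falls in ≤85%. Rate = 10.45%.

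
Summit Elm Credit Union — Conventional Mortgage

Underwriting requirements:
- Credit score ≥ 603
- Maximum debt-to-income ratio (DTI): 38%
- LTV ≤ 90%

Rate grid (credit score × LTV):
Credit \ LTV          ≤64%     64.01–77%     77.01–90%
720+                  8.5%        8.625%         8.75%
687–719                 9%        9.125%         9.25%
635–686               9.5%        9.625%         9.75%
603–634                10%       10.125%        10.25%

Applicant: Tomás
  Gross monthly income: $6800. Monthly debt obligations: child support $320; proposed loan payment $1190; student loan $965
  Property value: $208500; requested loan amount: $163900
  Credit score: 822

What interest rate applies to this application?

Credit score 822 ≥ 603; Total monthly debts = (320 + 1,190 + 965) = 2,475. DTI = 2,475/6,800 = 36.4% ≤ 38%
LTV = 163,900/208,500 = 78.6% ≤ 90%
Score 822 is in the 720+ band; LTV 78.6% is in the 77.01–90% band → 8.75%.

8.75%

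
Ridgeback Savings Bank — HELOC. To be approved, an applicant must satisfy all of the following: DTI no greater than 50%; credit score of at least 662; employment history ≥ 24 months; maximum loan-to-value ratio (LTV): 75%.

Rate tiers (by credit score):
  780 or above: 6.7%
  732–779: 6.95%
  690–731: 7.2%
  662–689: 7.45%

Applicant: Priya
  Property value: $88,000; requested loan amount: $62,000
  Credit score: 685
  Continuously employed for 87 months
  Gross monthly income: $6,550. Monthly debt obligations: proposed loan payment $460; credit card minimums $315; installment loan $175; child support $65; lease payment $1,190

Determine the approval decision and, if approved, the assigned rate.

Credit score 685 ≥ 662 (meets minimum)
LTV = 62,000/88,000 = 70.5% ≤ 75%
Total monthly debts = (460 + 315 + 175 + 65 + 1,190) = 2,205. Debt-to-income = 2,205/6,550 = 33.7% — meets 50% limit
Employment 87 ≥ 24 months
All requirements met. Score 685 falls in the 662–689 tier → 7.45%.

Approved at 7.45%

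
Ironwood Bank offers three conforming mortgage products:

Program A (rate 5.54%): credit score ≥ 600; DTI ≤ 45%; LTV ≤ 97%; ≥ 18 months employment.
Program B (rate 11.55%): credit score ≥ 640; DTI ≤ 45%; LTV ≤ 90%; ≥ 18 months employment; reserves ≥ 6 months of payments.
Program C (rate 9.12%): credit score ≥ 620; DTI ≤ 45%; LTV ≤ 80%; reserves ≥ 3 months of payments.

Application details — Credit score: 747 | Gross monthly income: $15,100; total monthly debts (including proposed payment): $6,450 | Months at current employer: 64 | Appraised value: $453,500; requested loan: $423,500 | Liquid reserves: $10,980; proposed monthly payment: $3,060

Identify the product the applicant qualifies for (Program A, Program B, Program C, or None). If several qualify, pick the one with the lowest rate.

DTI = 6,450/15,100 = 42.7%.
LTV = 423,500/453,500 = 93.4%.
Reserves = 10,980/3,060 = 3.6 months.
Program A: score 747 ≥ 600; DTI 42.7% ≤ 45%; LTV 93.4% ≤ 97%; employment 64 ≥ 18 mo → qualifies.
Program B: score 747 ≥ 640; DTI 42.7% ≤ 45%; LTV 93.4% > 90%; employment 64 ≥ 18 mo; reserves 3.6 < 6 mo → does not qualify.
Program C: score 747 ≥ 620; DTI 42.7% ≤ 45%; LTV 93.4% > 80%; reserves 3.6 ≥ 3 mo → does not qualify.

Program A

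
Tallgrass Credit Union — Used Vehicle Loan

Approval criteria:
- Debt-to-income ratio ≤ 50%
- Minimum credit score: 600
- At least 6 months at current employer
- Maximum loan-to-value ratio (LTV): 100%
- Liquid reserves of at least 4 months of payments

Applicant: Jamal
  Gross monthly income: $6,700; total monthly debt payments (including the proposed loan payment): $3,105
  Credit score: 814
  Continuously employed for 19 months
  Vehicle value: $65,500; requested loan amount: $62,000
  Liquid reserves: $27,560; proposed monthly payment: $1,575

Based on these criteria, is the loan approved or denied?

Approved

DTI: 3,105 ÷ 6,700 = 46.3%, within the 50% cap
Credit score 814 ≥ 600 (meets)
Employment 19 ≥ 6 months
LTV = 62,000/65,500 = 94.7% ≤ 100%
Liquid reserves cover 27,560/1,575 = 17.5 months — ≥ 4 required
All criteria satisfied.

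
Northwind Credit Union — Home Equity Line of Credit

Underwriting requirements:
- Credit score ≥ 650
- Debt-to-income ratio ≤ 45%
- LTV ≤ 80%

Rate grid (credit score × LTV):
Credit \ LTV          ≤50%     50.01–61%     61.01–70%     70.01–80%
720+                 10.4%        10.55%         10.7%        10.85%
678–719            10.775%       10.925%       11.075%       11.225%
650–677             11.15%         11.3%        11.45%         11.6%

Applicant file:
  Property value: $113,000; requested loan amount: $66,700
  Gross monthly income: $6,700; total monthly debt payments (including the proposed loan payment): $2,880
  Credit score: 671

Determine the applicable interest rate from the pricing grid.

11.3%

Credit score 671 ≥ 650; DTI = 2,880/6,700 = 43% ≤ 45%
Loan-to-value = 66,700/113,000 = 59% — pass (80% max)
Credit 671 → row 650–677; LTV 59% → column 50.01–61%. Grid cell → 11.3%.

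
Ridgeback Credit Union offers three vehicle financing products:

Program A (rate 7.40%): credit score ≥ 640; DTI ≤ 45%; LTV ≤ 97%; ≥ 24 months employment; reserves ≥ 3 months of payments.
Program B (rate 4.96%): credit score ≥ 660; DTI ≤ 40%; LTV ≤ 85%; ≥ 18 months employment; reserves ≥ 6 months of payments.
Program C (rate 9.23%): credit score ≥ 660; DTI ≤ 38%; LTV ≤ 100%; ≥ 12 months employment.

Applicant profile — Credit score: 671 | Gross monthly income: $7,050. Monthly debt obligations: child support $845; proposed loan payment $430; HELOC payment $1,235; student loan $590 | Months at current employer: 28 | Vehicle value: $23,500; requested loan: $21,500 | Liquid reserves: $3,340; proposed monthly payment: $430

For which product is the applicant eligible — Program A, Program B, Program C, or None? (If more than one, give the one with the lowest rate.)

Total debts = (845 + 430 + 1,235 + 590) = 3,100; DTI = 3,100/7,050 = 44%.
LTV = 21,500/23,500 = 91.5%.
Reserves = 3,340/430 = 7.8 months.
Program A: score 671 ≥ 640; DTI 44% ≤ 45%; LTV 91.5% ≤ 97%; employment 28 ≥ 24 mo; reserves 7.8 ≥ 3 mo → qualifies.
Program B: score 671 ≥ 660; DTI 44% > 40%; LTV 91.5% > 85%; employment 28 ≥ 18 mo; reserves 7.8 ≥ 6 mo → does not qualify.
Program C: score 671 ≥ 660; DTI 44% > 38%; LTV 91.5% ≤ 100%; employment 28 ≥ 12 mo → does not qualify.

Program A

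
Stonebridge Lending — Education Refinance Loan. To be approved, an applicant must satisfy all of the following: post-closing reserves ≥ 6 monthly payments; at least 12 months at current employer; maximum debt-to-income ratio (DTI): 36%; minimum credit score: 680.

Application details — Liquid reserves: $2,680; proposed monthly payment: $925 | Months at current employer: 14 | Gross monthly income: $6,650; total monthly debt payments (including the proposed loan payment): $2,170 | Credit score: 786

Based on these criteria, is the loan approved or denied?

Reserves = 2,680/925 = 2.9 months < 6
Employment 14 ≥ 12 months
DTI = 2,170/6,650 = 32.6% ≤ 36%
Credit score 786 ≥ 680 (meets)
Fails on reserves.

Denied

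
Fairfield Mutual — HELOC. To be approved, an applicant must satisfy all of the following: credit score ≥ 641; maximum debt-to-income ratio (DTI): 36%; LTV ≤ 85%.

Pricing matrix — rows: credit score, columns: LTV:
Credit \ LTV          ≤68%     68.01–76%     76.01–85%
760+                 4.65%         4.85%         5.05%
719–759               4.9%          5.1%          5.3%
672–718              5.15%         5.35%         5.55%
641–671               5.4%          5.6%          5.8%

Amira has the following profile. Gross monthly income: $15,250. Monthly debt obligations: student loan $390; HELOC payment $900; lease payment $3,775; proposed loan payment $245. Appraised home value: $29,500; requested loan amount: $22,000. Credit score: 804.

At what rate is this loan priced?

Credit score 804 ≥ 641; Total monthly debts = (390 + 900 + 3,775 + 245) = 5,310. DTI: 5,310 ÷ 15,250 = 34.8%, within the 36% cap
LTV: 22,000 ÷ 29,500 = 74.6%, within 85% cap
Row: 804 falls in 760+. Column: 74.6% falls in 68.01–76%. Rate = 4.85%.

4.85%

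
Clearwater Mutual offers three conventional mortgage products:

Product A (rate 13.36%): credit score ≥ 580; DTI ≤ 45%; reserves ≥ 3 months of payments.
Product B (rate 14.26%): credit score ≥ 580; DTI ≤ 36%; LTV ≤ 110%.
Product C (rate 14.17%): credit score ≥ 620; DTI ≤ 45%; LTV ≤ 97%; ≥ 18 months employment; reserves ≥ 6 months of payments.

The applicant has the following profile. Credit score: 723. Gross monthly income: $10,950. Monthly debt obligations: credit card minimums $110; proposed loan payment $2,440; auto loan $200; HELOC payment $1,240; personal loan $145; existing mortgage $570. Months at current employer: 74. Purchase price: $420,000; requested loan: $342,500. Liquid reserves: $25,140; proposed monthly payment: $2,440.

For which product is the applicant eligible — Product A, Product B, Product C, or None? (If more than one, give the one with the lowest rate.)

Total debts = (110 + 2,440 + 200 + 1,240 + 145 + 570) = 4,705; DTI = 4,705/10,950 = 43%.
LTV = 342,500/420,000 = 81.5%.
Reserves = 25,140/2,440 = 10.3 months.
Product A: score 723 ≥ 580; DTI 43% ≤ 45%; reserves 10.3 ≥ 3 mo → qualifies.
Product B: score 723 ≥ 580; DTI 43% > 36%; LTV 81.5% ≤ 110% → does not qualify.
Product C: score 723 ≥ 620; DTI 43% ≤ 45%; LTV 81.5% ≤ 97%; employment 74 ≥ 18 mo; reserves 10.3 ≥ 6 mo → qualifies.
Qualifying: Product A, Product C. Lowest rate is 13.36% → Product A.

Product A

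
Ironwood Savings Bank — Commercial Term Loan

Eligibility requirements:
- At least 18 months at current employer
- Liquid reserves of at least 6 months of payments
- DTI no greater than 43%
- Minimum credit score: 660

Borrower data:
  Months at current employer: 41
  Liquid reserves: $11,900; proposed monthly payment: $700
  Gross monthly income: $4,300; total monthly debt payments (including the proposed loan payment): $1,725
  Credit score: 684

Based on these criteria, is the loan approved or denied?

Approved

Employment 41 ≥ 18 months
Reserves = 11,900/700 = 17.0 months ≥ 6
Debt-to-income = 1,725/4,300 = 40.1% — meets 43% limit
Credit score 684 ≥ 660 (meets)
All criteria satisfied.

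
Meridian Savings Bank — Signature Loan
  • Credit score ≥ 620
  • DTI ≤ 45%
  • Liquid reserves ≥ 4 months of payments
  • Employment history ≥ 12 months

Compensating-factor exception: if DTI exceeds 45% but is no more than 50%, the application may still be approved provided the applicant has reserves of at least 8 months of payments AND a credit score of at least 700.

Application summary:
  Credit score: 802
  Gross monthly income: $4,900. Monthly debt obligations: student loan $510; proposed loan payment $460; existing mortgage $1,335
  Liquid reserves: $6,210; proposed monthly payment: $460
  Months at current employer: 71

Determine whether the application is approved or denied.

Credit score 802 ≥ 620 (meets base)
Total debts = (510 + 460 + 1,335) = 2,305. DTI: 2,305 ÷ 4,900 = 47%, over the 45% base limit.
Liquid reserves cover 6,210/460 = 13.5 months — ≥ 4 required
Employment 71 ≥ 12 months
47% falls in the override range (45%–50%), so the compensating-factor test applies.
Override check — reserves: 13.5 mo (ok); score: 802 (ok).
Both compensating conditions met → exception applies.

Approved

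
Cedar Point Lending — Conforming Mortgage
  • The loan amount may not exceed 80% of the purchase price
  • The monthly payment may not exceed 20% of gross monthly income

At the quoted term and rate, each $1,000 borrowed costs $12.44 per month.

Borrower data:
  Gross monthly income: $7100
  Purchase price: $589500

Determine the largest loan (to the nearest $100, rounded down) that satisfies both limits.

Payment cap: 20% × $7,100 = $1,420/month.
At $12.44 per $1,000, that supports 1,420/12.44 × 1,000 ≈ $114,147 → $114,100.
LTV cap: 80% × $589,500 = $471,600 → $471,600.
Binding constraint: payment-to-income.

$114,100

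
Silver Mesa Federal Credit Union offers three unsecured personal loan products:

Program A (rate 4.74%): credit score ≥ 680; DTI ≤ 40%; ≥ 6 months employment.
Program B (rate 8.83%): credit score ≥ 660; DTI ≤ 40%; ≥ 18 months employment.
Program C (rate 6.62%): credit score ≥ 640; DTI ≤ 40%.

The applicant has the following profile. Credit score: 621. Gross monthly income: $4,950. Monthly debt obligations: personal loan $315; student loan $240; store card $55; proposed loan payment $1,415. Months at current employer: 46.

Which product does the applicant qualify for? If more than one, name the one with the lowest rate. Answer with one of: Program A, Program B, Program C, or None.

Total debts = (315 + 240 + 55 + 1,415) = 2,025; DTI = 2,025/4,950 = 40.9%.
Program A: score 621 < 680; DTI 40.9% > 40%; employment 46 ≥ 6 mo → does not qualify.
Program B: score 621 < 660; DTI 40.9% > 40%; employment 46 ≥ 18 mo → does not qualify.
Program C: score 621 < 640; DTI 40.9% > 40% → does not qualify.

None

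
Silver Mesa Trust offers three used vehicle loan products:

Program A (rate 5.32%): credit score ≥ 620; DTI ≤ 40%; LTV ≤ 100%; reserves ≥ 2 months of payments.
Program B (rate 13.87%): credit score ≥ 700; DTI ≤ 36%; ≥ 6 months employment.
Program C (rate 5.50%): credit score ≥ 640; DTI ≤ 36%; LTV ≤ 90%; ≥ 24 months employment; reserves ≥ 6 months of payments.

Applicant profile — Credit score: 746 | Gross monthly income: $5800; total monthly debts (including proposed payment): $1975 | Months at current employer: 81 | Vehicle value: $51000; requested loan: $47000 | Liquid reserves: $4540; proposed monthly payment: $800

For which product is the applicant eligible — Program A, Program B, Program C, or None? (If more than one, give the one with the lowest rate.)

DTI = 1,975/5,800 = 34.1%.
LTV = 47,000/51,000 = 92.2%.
Reserves = 4,540/800 = 5.7 months.
Program A: score 746 ≥ 620; DTI 34.1% ≤ 40%; LTV 92.2% ≤ 100%; reserves 5.7 ≥ 2 mo → qualifies.
Program B: score 746 ≥ 700; DTI 34.1% ≤ 36%; employment 81 ≥ 6 mo → qualifies.
Program C: score 746 ≥ 640; DTI 34.1% ≤ 36%; LTV 92.2% > 90%; employment 81 ≥ 24 mo; reserves 5.7 < 6 mo → does not qualify.
Qualifying: Program A, Program B. Lowest rate is 5.32% → Program A.

Program A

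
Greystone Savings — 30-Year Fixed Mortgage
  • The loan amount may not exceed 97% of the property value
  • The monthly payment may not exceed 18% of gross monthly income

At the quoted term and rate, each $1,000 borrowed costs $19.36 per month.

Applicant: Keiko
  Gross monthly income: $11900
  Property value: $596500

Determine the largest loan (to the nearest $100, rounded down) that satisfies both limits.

$110,600

Payment cap: 18% × $11,900 = $2,142/month.
At $19.36 per $1,000, that supports 2,142/19.36 × 1,000 ≈ $110,640 → $110,600.
LTV cap: 97% × $596,500 = $578,605 → $578,600.
Binding constraint: payment-to-income.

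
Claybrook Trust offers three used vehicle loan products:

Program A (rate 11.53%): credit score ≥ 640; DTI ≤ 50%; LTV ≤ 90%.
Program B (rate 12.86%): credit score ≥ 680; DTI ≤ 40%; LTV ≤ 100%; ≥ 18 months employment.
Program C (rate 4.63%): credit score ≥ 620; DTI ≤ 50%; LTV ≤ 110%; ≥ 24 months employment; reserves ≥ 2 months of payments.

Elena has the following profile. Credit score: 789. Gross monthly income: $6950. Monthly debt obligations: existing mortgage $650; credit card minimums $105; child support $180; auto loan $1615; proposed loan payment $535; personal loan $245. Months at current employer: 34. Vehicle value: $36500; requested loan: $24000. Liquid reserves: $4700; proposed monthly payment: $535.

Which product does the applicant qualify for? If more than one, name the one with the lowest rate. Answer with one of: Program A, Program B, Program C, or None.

Program C

Total debts = (650 + 105 + 180 + 1,615 + 535 + 245) = 3,330; DTI = 3,330/6,950 = 47.9%.
LTV = 24,000/36,500 = 65.8%.
Reserves = 4,700/535 = 8.8 months.
Program A: score 789 ≥ 640; DTI 47.9% ≤ 50%; LTV 65.8% ≤ 90% → qualifies.
Program B: score 789 ≥ 680; DTI 47.9% > 40%; LTV 65.8% ≤ 100%; employment 34 ≥ 18 mo → does not qualify.
Program C: score 789 ≥ 620; DTI 47.9% ≤ 50%; LTV 65.8% ≤ 110%; employment 34 ≥ 24 mo; reserves 8.8 ≥ 2 mo → qualifies.
Qualifying: Program A, Program C. Lowest rate is 4.63% → Program C.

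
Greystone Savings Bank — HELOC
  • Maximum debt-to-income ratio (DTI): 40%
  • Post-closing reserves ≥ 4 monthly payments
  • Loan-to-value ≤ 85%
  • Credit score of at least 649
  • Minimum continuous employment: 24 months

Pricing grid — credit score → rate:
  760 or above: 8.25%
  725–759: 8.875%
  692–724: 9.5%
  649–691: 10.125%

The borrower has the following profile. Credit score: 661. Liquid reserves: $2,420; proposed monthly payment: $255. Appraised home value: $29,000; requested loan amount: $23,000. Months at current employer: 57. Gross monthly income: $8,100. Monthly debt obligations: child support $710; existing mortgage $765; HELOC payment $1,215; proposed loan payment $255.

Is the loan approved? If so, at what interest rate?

Credit score 661 ≥ 649 (meets minimum)
Reserves: 2,420 ÷ 255 = 9.5 months (meets 4-month minimum)
Employment 57 ≥ 24 months
Total monthly debts = (710 + 765 + 1,215 + 255) = 2,945. DTI = 2,945/8,100 = 36.4% ≤ 40%
LTV = 23,000/29,000 = 79.3% ≤ 85%
All requirements met. Score 661 falls in the 649–691 tier → 10.125%.

Approved at 10.125%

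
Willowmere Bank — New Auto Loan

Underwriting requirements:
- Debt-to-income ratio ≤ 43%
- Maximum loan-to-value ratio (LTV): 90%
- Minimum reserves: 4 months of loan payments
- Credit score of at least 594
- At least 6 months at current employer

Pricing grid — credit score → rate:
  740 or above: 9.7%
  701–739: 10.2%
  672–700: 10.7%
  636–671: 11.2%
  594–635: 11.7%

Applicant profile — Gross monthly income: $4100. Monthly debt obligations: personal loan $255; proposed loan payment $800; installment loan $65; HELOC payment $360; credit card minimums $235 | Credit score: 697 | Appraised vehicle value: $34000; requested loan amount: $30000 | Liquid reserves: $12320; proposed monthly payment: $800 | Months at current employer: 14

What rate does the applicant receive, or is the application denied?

Credit score 697 ≥ 594 (meets minimum)
Loan-to-value = 30,000/34,000 = 88.2% — pass (90% max)
Employment 14 ≥ 6 months
Total monthly debts = (255 + 800 + 65 + 360 + 235) = 1,715. DTI = 1,715/4,100 = 41.8% ≤ 43%
Liquid reserves cover 12,320/800 = 15.4 months — ≥ 4 required
All requirements met. Score 697 falls in the 672–700 tier → 10.7%.

Approved at 10.7%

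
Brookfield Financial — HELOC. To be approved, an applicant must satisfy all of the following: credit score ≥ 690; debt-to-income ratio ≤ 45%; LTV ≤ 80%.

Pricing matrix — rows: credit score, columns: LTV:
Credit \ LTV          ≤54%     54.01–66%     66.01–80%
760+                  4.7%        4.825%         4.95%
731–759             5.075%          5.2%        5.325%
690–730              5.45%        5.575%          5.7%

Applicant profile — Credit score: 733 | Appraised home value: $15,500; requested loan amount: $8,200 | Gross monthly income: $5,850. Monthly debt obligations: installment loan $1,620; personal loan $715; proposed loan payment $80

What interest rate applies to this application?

5.075%

Credit score 733 ≥ 690; Total monthly debts = (1,620 + 715 + 80) = 2,415. DTI: 2,415 ÷ 5,850 = 41.3%, within the 45% cap
Loan-to-value = 8,200/15,500 = 52.9% — pass (80% max)
Credit 733 → row 731–759; LTV 52.9% → column ≤54%. Grid cell → 5.075%.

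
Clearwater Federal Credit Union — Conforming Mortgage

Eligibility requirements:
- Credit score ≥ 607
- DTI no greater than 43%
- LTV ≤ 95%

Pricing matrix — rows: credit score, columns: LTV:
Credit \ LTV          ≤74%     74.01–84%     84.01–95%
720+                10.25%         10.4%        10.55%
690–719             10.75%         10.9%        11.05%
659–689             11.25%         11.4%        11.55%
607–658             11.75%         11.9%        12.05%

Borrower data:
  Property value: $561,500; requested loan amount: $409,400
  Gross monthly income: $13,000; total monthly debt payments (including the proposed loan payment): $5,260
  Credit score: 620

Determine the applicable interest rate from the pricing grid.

Credit score 620 ≥ 607; DTI: 5,260 ÷ 13,000 = 40.5%, within the 43% cap
LTV = 409,400/561,500 = 72.9% ≤ 95%
Credit 620 → row 607–658; LTV 72.9% → column ≤74%. Grid cell → 11.75%.

11.75%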